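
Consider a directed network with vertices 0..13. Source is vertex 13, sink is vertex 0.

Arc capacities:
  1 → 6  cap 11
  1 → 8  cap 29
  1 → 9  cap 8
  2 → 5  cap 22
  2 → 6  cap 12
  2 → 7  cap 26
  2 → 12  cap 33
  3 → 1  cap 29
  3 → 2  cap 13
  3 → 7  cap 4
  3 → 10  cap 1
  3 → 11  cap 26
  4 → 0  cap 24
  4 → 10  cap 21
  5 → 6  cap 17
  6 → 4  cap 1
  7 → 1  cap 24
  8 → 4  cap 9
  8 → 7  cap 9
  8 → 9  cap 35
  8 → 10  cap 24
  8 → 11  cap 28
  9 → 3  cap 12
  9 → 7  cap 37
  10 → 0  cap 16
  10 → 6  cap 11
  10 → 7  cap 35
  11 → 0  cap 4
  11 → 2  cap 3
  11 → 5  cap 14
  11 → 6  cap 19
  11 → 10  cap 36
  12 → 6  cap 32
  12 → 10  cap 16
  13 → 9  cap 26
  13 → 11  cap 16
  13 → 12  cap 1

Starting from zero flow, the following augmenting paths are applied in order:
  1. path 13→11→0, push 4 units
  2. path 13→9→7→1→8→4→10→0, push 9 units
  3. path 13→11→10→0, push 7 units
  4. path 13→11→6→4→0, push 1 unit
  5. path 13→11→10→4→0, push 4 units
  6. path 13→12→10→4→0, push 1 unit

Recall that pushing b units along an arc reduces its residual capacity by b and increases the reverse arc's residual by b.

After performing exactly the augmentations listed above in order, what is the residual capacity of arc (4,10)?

after path 1 (13→11→0, push 4): res(4,10)=21
after path 2 (13→9→7→1→8→4→10→0, push 9): res(4,10)=12
after path 3 (13→11→10→0, push 7): res(4,10)=12
after path 4 (13→11→6→4→0, push 1): res(4,10)=12
after path 5 (13→11→10→4→0, push 4): res(4,10)=16
after path 6 (13→12→10→4→0, push 1): res(4,10)=17

Residual capacity of (4,10): 17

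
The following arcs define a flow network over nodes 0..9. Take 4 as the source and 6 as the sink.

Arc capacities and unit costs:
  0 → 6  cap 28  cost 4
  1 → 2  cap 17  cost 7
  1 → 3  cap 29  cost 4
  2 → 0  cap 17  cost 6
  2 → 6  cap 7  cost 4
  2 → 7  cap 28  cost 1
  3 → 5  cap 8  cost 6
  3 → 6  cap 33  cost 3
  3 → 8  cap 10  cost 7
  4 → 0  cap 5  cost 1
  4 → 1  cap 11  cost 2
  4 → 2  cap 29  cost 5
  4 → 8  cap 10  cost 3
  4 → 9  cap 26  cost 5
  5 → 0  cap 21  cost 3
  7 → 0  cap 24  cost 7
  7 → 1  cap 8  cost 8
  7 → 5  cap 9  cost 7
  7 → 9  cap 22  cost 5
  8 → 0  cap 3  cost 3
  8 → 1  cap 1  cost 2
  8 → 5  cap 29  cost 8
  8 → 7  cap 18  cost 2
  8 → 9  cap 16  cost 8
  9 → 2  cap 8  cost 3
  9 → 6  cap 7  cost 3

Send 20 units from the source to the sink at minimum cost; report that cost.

Minimum cost for 20 units: 153

shortest-cost path #1: 4→0→6 push 5 @ unit cost 5 (adds 25)
shortest-cost path #2: 4→9→6 push 7 @ unit cost 8 (adds 56)
shortest-cost path #3: 4→2→6 push 7 @ unit cost 9 (adds 63)
shortest-cost path #4: 4→1→3→6 push 1 @ unit cost 9 (adds 9)
total cost = 153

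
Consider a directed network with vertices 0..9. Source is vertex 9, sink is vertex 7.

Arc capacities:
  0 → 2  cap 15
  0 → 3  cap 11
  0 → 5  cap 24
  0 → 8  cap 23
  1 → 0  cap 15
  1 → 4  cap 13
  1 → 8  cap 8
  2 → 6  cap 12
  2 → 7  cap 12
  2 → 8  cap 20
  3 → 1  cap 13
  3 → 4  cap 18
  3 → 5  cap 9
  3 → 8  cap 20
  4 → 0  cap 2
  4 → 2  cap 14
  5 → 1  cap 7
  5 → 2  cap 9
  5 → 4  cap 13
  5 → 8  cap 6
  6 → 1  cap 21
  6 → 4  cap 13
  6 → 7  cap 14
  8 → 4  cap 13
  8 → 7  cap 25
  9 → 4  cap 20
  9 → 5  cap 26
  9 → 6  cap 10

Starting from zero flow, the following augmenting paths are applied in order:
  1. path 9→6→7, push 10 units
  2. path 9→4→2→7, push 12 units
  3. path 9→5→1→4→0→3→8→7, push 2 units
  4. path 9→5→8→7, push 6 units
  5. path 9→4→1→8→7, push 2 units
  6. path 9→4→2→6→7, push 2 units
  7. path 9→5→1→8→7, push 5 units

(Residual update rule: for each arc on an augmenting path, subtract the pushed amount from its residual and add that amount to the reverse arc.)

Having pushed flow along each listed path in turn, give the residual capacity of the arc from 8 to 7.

after path 1 (9→6→7, push 10): res(8,7)=25
after path 2 (9→4→2→7, push 12): res(8,7)=25
after path 3 (9→5→1→4→0→3→8→7, push 2): res(8,7)=23
after path 4 (9→5→8→7, push 6): res(8,7)=17
after path 5 (9→4→1→8→7, push 2): res(8,7)=15
after path 6 (9→4→2→6→7, push 2): res(8,7)=15
after path 7 (9→5→1→8→7, push 5): res(8,7)=10

Residual capacity of (8,7): 10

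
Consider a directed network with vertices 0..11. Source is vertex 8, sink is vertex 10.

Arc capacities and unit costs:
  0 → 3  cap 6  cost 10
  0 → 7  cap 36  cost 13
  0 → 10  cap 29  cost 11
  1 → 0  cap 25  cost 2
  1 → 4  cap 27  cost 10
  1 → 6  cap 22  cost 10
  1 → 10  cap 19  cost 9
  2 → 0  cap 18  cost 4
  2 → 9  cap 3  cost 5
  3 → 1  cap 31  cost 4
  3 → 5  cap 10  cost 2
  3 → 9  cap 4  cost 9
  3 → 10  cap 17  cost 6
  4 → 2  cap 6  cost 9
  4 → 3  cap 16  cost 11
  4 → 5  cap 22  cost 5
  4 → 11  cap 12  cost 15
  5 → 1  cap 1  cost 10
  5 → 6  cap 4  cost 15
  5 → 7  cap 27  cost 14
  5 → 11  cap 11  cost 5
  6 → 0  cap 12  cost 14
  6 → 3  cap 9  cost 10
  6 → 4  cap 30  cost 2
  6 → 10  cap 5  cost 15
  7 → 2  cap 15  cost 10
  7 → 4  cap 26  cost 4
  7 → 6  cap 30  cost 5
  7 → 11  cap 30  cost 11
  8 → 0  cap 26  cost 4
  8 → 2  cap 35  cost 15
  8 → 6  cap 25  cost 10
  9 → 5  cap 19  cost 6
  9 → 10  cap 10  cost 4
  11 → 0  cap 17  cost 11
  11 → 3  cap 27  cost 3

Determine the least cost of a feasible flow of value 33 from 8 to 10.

Minimum cost for 33 units: 562

shortest-cost path #1: 8→0→10 push 26 @ unit cost 15 (adds 390)
shortest-cost path #2: 8→2→9→10 push 3 @ unit cost 24 (adds 72)
shortest-cost path #3: 8→6→10 push 4 @ unit cost 25 (adds 100)
total cost = 562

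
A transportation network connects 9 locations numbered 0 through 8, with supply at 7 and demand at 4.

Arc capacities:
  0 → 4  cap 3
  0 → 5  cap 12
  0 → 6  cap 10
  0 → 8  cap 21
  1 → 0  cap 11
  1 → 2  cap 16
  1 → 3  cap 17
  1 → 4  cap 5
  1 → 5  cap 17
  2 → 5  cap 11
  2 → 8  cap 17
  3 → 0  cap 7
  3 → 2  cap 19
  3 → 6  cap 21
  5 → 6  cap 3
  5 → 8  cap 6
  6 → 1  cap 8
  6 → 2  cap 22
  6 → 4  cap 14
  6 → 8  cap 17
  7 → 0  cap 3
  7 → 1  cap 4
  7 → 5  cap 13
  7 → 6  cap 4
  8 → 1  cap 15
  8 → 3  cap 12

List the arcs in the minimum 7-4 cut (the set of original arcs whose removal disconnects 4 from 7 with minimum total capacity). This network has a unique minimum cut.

augment #1: 7→0→4 push 3
augment #2: 7→1→4 push 4
augment #3: 7→6→4 push 4
augment #4: 7→5→6→4 push 3
augment #5: 7→5→8→1→4 push 1
augment #6: 7→5→8→3→6→4 push 5
max flow = 20; residual-reachable set from 7 gives S-side
cut edges (S→T): {(5,6), (5,8), (7,0), (7,1), (7,6)} total cap 20

Min-cut arcs: {(5,6), (5,8), (7,0), (7,1), (7,6)} (total capacity 20)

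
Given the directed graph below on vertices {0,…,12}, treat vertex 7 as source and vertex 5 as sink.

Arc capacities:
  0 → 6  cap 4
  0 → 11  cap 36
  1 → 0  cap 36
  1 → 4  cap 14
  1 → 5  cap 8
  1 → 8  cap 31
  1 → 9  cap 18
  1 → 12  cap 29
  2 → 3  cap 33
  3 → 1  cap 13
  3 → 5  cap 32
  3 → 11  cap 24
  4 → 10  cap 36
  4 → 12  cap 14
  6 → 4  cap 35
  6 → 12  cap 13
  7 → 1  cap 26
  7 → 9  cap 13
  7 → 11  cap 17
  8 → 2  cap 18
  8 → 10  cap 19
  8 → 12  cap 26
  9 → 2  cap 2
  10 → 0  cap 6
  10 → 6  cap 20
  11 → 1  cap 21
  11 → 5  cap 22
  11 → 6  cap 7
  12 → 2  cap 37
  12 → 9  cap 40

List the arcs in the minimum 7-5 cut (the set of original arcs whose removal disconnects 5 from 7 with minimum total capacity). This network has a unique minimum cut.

augment #1: 7→1→5 push 8
augment #2: 7→11→5 push 17
augment #3: 7→1→0→11→5 push 5
augment #4: 7→9→2→3→5 push 2
augment #5: 7→1→8→2→3→5 push 13
max flow = 45; residual-reachable set from 7 gives S-side
cut edges (S→T): {(7,1), (7,11), (9,2)} total cap 45

Min-cut arcs: {(7,1), (7,11), (9,2)} (total capacity 45)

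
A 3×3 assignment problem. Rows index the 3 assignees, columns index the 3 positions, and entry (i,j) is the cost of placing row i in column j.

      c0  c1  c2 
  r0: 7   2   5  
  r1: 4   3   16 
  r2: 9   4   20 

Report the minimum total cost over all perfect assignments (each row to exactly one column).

optimal assignment: row0→col2 (cost 5), row1→col0 (cost 4), row2→col1 (cost 4)
total = 5 + 4 + 4 = 13

Minimum assignment cost: 13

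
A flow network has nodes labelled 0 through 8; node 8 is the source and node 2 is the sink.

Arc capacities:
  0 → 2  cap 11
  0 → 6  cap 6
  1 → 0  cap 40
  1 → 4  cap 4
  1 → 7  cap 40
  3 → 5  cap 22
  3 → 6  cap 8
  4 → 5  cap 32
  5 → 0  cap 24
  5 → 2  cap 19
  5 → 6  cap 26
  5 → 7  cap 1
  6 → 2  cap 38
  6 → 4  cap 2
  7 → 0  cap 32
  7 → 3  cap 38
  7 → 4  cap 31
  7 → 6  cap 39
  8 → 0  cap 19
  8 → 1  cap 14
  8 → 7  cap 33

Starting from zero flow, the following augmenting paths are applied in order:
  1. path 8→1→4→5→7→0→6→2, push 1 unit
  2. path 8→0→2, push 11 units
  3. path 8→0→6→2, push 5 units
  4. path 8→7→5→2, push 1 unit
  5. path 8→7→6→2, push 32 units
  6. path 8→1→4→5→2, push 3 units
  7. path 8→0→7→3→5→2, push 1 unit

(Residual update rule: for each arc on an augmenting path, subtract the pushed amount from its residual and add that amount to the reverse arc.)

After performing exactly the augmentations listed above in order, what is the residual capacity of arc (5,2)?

after path 1 (8→1→4→5→7→0→6→2, push 1): res(5,2)=19
after path 2 (8→0→2, push 11): res(5,2)=19
after path 3 (8→0→6→2, push 5): res(5,2)=19
after path 4 (8→7→5→2, push 1): res(5,2)=18
after path 5 (8→7→6→2, push 32): res(5,2)=18
after path 6 (8→1→4→5→2, push 3): res(5,2)=15
after path 7 (8→0→7→3→5→2, push 1): res(5,2)=14

Residual capacity of (5,2): 14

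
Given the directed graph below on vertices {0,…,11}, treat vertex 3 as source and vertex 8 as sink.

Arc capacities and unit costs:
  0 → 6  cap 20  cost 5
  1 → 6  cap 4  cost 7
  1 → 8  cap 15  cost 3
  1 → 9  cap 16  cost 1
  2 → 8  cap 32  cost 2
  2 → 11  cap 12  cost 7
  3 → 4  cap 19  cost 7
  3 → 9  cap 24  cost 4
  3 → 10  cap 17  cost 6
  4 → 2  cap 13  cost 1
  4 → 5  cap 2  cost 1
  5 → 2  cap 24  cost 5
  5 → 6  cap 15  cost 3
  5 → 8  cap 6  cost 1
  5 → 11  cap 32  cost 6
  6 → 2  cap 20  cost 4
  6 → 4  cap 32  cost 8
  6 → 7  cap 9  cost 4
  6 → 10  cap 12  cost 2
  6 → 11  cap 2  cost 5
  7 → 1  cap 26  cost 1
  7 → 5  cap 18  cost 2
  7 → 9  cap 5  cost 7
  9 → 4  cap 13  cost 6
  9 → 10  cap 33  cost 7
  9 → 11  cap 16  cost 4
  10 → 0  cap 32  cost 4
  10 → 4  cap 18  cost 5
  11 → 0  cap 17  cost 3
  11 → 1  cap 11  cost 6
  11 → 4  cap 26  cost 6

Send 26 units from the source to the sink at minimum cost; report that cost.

shortest-cost path #1: 3→4→5→8 push 2 @ unit cost 9 (adds 18)
shortest-cost path #2: 3→4→2→8 push 13 @ unit cost 10 (adds 130)
shortest-cost path #3: 3→9→11→1→8 push 11 @ unit cost 17 (adds 187)
total cost = 335

Minimum cost for 26 units: 335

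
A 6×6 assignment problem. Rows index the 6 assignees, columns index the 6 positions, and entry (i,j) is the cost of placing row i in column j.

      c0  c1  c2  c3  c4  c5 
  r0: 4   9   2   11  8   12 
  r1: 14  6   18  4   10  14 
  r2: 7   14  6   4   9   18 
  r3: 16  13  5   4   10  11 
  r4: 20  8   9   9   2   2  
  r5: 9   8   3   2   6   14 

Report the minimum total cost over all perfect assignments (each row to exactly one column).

Minimum assignment cost: 27

one of 2 optimal assignments: row0→col0 (cost 4), row1→col1 (cost 6), row2→col3 (cost 4), row3→col2 (cost 5), row4→col5 (cost 2), row5→col4 (cost 6)
total = 4 + 6 + 4 + 5 + 2 + 6 = 27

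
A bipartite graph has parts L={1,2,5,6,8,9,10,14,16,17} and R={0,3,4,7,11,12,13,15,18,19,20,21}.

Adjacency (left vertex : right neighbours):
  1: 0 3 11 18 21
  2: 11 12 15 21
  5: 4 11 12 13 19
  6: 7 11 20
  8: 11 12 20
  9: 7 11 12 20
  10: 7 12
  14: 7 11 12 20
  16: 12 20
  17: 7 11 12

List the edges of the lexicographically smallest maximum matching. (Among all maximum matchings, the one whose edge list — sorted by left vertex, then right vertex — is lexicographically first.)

|M| = 7 (so the lex-smallest maximum matching has 7 edges)
process left vertices in ascending order; for each, take the smallest-labelled available neighbour that still permits 7 edges overall, or leave it unmatched if none does
lex-smallest matching: {1-0, 2-15, 5-4, 6-7, 8-11, 9-12, 14-20}

Lex-smallest maximum matching: {(1,0), (2,15), (5,4), (6,7), (8,11), (9,12), (14,20)}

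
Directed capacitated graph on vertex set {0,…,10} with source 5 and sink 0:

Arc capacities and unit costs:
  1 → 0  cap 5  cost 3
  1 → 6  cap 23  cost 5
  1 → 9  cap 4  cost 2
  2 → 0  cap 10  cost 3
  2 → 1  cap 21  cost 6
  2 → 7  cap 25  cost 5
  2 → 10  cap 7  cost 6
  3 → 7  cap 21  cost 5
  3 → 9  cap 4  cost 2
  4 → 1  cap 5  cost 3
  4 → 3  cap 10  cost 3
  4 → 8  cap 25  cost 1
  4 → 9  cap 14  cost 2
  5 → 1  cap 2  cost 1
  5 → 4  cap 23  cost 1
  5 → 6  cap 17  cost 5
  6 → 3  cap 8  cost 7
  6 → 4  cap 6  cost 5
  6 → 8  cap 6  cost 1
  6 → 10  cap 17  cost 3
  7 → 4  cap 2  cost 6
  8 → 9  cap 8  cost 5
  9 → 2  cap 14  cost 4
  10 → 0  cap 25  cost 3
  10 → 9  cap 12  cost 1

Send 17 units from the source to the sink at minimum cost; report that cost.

shortest-cost path #1: 5→1→0 push 2 @ unit cost 4 (adds 8)
shortest-cost path #2: 5→4→1→0 push 3 @ unit cost 7 (adds 21)
shortest-cost path #3: 5→4→9→2→0 push 10 @ unit cost 10 (adds 100)
shortest-cost path #4: 5→6→10→0 push 2 @ unit cost 11 (adds 22)
total cost = 151

Minimum cost for 17 units: 151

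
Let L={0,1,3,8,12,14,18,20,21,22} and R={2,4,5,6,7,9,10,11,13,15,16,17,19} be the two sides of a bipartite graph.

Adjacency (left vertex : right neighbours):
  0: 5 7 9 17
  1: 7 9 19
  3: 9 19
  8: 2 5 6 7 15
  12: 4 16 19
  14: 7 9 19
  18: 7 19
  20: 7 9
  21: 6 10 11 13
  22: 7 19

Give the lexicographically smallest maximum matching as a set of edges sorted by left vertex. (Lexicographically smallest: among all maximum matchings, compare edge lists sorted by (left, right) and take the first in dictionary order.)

|M| = 7 (so the lex-smallest maximum matching has 7 edges)
process left vertices in ascending order; for each, take the smallest-labelled available neighbour that still permits 7 edges overall, or leave it unmatched if none does
lex-smallest matching: {0-5, 1-7, 3-9, 8-2, 12-4, 14-19, 21-6}

Lex-smallest maximum matching: {(0,5), (1,7), (3,9), (8,2), (12,4), (14,19), (21,6)}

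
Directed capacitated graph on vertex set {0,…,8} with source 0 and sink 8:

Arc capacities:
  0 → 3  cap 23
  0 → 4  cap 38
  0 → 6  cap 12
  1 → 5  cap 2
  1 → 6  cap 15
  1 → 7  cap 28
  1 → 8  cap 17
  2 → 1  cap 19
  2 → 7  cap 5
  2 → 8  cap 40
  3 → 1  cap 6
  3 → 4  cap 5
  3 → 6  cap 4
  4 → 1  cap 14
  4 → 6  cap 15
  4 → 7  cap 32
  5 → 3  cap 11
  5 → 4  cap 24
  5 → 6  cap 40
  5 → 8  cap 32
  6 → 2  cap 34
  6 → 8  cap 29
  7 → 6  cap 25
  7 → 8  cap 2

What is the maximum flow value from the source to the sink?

augment #1: 0→6→8 bottleneck 12, total now 12
augment #2: 0→3→1→8 bottleneck 6, total now 18
augment #3: 0→3→6→8 bottleneck 4, total now 22
augment #4: 0→4→1→8 bottleneck 11, total now 33
augment #5: 0→4→6→8 bottleneck 13, total now 46
augment #6: 0→4→7→8 bottleneck 2, total now 48
augment #7: 0→4→1→5→8 bottleneck 2, total now 50
augment #8: 0→4→6→2→8 bottleneck 2, total now 52
augment #9: 0→4→1→6→2→8 bottleneck 1, total now 53
augment #10: 0→4→7→6→2→8 bottleneck 7, total now 60
augment #11: 0→3→4→7→6→2→8 bottleneck 5, total now 65

Maximum flow value: 65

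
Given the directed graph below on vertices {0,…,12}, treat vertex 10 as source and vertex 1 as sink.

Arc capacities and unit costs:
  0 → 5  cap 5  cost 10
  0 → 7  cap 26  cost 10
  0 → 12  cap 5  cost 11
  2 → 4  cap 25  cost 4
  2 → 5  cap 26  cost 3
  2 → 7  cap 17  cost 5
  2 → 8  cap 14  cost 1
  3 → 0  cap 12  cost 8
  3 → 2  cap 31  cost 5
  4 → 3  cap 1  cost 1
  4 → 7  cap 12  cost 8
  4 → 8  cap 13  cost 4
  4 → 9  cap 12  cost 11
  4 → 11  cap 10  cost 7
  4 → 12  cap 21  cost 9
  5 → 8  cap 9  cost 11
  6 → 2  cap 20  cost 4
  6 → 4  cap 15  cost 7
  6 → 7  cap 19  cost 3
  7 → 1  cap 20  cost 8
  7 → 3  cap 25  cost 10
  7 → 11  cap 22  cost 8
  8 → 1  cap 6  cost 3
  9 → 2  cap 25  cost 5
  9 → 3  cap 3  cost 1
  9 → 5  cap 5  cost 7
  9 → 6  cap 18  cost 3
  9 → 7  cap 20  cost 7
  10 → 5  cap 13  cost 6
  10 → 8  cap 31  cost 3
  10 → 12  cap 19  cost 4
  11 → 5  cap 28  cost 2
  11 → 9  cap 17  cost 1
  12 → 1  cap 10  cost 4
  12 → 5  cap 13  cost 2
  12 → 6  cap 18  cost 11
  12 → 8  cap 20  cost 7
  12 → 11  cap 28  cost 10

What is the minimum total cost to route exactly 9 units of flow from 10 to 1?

shortest-cost path #1: 10→8→1 push 6 @ unit cost 6 (adds 36)
shortest-cost path #2: 10→12→1 push 3 @ unit cost 8 (adds 24)
total cost = 60

Minimum cost for 9 units: 60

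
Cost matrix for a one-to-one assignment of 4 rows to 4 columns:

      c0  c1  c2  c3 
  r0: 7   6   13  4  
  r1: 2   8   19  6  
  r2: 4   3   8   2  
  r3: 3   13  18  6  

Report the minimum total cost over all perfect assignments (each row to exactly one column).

optimal assignment: row0→col1 (cost 6), row1→col0 (cost 2), row2→col2 (cost 8), row3→col3 (cost 6)
total = 6 + 2 + 8 + 6 = 22

Minimum assignment cost: 22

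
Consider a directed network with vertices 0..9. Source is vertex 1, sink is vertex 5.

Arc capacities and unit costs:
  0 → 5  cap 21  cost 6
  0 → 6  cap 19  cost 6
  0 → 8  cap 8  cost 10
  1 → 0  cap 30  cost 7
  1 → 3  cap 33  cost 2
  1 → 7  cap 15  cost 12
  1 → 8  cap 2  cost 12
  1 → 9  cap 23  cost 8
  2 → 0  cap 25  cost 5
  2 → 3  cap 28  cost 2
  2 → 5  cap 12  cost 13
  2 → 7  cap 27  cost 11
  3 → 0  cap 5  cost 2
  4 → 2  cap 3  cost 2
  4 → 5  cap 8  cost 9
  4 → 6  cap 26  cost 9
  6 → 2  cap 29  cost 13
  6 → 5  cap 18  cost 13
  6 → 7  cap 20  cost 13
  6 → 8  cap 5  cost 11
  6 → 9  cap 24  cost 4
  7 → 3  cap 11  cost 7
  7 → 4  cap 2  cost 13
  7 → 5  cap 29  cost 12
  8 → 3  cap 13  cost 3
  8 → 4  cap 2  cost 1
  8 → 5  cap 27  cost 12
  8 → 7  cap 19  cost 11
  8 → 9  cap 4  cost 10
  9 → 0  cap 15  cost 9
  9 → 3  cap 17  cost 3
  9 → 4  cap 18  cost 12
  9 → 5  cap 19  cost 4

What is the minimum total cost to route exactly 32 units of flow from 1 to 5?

shortest-cost path #1: 1→3→0→5 push 5 @ unit cost 10 (adds 50)
shortest-cost path #2: 1→9→5 push 19 @ unit cost 12 (adds 228)
shortest-cost path #3: 1→0→5 push 8 @ unit cost 13 (adds 104)
total cost = 382

Minimum cost for 32 units: 382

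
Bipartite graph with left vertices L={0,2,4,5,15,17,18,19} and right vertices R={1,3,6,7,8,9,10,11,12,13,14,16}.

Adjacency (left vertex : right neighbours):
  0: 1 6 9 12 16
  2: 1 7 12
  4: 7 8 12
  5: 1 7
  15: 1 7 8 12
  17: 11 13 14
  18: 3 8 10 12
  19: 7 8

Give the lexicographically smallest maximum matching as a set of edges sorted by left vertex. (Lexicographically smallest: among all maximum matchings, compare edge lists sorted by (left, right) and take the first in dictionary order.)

Lex-smallest maximum matching: {(0,6), (2,1), (4,7), (15,12), (17,11), (18,3), (19,8)}

|M| = 7 (so the lex-smallest maximum matching has 7 edges)
process left vertices in ascending order; for each, take the smallest-labelled available neighbour that still permits 7 edges overall, or leave it unmatched if none does
lex-smallest matching: {0-6, 2-1, 4-7, 15-12, 17-11, 18-3, 19-8}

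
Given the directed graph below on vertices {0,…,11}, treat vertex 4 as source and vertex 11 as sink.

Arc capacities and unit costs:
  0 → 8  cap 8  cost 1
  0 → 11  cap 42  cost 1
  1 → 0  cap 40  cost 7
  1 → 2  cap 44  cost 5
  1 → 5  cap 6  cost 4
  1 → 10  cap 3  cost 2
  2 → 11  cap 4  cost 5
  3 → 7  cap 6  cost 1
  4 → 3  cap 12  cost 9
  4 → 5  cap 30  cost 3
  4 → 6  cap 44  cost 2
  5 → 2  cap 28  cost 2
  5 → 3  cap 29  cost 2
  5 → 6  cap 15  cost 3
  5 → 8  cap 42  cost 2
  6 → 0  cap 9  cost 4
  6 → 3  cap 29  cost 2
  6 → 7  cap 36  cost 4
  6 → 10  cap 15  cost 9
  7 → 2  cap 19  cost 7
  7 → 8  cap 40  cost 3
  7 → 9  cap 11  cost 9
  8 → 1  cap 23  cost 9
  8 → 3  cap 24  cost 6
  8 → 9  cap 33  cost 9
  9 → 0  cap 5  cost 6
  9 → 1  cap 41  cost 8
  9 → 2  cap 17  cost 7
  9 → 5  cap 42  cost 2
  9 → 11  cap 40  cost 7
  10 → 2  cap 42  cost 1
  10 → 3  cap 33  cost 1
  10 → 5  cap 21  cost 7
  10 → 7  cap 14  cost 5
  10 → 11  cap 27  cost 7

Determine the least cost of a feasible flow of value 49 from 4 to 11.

Minimum cost for 49 units: 814

shortest-cost path #1: 4→6→0→11 push 9 @ unit cost 7 (adds 63)
shortest-cost path #2: 4→5→2→11 push 4 @ unit cost 10 (adds 40)
shortest-cost path #3: 4→6→10→11 push 15 @ unit cost 18 (adds 270)
shortest-cost path #4: 4→5→8→9→11 push 21 @ unit cost 21 (adds 441)
total cost = 814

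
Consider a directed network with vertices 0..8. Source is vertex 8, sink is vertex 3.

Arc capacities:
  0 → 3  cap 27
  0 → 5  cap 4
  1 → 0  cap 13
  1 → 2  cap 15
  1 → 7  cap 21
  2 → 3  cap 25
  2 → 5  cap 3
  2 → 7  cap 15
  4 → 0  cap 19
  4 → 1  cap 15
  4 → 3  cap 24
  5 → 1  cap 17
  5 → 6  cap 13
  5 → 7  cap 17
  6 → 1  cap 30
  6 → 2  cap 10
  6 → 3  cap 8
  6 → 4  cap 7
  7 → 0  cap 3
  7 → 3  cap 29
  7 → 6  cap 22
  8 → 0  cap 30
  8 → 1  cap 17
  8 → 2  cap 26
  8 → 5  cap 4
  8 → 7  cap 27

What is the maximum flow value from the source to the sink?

Maximum flow value: 96

augment #1: 8→0→3 bottleneck 27, total now 27
augment #2: 8→2→3 bottleneck 25, total now 52
augment #3: 8→7→3 bottleneck 27, total now 79
augment #4: 8→1→7→3 bottleneck 2, total now 81
augment #5: 8→5→6→3 bottleneck 4, total now 85
augment #6: 8→0→5→6→3 bottleneck 3, total now 88
augment #7: 8→1→7→6→3 bottleneck 1, total now 89
augment #8: 8→1→7→6→4→3 bottleneck 7, total now 96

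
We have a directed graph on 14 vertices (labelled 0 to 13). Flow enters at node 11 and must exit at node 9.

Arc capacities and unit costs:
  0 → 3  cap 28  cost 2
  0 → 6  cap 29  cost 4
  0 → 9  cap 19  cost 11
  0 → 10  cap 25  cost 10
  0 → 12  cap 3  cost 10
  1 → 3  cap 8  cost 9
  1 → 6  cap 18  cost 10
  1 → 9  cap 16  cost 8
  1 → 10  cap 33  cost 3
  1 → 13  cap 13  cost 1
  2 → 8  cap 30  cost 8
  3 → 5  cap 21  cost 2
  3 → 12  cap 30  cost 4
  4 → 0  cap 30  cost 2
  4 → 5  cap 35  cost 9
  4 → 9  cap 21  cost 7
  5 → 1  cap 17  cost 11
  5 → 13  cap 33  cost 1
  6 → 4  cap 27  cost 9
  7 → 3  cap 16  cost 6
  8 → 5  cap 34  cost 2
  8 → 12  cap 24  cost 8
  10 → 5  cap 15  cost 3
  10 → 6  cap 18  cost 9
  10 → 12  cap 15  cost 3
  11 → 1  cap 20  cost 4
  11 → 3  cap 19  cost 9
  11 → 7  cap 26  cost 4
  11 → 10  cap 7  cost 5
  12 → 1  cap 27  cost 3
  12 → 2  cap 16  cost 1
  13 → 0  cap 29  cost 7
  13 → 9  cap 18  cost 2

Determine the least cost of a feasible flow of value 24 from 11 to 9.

Minimum cost for 24 units: 218

shortest-cost path #1: 11→1→13→9 push 13 @ unit cost 7 (adds 91)
shortest-cost path #2: 11→10→5→13→9 push 5 @ unit cost 11 (adds 55)
shortest-cost path #3: 11→1→9 push 6 @ unit cost 12 (adds 72)
total cost = 218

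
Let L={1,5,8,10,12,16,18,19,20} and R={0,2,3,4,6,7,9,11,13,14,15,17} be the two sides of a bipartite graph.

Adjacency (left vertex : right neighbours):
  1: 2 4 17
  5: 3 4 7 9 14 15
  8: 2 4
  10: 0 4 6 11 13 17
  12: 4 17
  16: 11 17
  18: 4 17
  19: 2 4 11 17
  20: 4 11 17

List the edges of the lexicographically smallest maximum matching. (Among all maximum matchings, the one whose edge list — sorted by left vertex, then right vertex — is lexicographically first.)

Lex-smallest maximum matching: {(1,2), (5,3), (8,4), (10,0), (12,17), (16,11)}

|M| = 6 (so the lex-smallest maximum matching has 6 edges)
process left vertices in ascending order; for each, take the smallest-labelled available neighbour that still permits 6 edges overall, or leave it unmatched if none does
lex-smallest matching: {1-2, 5-3, 8-4, 10-0, 12-17, 16-11}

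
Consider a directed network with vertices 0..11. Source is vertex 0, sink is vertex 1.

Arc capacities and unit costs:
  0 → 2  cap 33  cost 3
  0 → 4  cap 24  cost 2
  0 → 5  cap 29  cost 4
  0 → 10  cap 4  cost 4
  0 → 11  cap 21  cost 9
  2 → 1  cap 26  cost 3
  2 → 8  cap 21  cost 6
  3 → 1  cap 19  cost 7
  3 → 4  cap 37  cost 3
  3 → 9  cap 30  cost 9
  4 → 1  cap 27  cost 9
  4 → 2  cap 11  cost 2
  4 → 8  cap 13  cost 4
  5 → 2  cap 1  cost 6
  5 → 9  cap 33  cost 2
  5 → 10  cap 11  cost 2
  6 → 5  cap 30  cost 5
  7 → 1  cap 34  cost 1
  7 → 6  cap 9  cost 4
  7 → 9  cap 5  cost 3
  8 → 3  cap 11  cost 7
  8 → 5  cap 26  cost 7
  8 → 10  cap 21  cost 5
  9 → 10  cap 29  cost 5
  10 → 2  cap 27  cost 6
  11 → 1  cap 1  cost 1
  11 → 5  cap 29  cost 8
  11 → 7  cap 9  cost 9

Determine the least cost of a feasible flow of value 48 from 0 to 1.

shortest-cost path #1: 0→2→1 push 26 @ unit cost 6 (adds 156)
shortest-cost path #2: 0→11→1 push 1 @ unit cost 10 (adds 10)
shortest-cost path #3: 0→4→1 push 21 @ unit cost 11 (adds 231)
total cost = 397

Minimum cost for 48 units: 397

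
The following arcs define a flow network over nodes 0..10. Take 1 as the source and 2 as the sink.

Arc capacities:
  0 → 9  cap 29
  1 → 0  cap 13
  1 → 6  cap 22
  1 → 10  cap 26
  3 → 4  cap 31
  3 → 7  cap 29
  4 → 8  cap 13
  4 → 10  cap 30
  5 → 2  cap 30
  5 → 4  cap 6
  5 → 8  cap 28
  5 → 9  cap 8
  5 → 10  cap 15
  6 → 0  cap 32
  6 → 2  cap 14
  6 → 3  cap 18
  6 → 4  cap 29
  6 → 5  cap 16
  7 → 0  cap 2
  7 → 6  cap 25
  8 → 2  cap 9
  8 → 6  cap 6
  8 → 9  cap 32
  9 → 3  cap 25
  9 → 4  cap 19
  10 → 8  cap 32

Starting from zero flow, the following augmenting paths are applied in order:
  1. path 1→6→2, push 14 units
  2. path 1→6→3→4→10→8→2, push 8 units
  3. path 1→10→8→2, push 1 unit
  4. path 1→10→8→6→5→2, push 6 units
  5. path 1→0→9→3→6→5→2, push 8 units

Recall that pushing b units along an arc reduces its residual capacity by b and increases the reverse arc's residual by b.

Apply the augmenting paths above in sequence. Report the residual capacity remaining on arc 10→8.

Residual capacity of (10,8): 17

after path 1 (1→6→2, push 14): res(10,8)=32
after path 2 (1→6→3→4→10→8→2, push 8): res(10,8)=24
after path 3 (1→10→8→2, push 1): res(10,8)=23
after path 4 (1→10→8→6→5→2, push 6): res(10,8)=17
after path 5 (1→0→9→3→6→5→2, push 8): res(10,8)=17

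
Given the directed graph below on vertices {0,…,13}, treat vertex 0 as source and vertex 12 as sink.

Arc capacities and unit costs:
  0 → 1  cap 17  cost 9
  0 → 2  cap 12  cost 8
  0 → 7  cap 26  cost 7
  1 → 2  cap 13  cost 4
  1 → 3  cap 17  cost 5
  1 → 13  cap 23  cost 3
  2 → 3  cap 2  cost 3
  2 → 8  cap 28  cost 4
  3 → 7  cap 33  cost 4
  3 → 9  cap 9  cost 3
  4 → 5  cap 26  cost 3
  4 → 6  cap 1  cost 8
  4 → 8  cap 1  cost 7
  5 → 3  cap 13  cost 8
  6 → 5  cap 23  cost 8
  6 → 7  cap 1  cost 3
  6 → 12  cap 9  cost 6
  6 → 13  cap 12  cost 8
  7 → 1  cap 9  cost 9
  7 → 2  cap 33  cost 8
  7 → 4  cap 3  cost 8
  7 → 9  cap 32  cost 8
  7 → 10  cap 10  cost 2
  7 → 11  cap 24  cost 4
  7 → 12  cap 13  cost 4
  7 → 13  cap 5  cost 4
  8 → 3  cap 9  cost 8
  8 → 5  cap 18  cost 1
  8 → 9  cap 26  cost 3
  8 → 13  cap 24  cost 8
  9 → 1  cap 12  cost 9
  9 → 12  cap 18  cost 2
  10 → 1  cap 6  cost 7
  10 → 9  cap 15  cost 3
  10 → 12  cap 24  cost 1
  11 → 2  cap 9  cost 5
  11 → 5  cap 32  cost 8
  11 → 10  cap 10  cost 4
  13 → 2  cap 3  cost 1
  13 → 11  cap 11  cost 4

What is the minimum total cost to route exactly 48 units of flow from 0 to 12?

Minimum cost for 48 units: 691

shortest-cost path #1: 0→7→10→12 push 10 @ unit cost 10 (adds 100)
shortest-cost path #2: 0→7→12 push 13 @ unit cost 11 (adds 143)
shortest-cost path #3: 0→2→3→9→12 push 2 @ unit cost 16 (adds 32)
shortest-cost path #4: 0→7→11→10→12 push 3 @ unit cost 16 (adds 48)
shortest-cost path #5: 0→2→8→9→12 push 10 @ unit cost 17 (adds 170)
shortest-cost path #6: 0→1→3→9→12 push 6 @ unit cost 19 (adds 114)
shortest-cost path #7: 0→1→13→11→10→12 push 4 @ unit cost 21 (adds 84)
total cost = 691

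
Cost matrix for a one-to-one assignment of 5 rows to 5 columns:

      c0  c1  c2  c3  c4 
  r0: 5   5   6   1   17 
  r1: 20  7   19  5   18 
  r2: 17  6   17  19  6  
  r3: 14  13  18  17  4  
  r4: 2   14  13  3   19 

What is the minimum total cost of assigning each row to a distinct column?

optimal assignment: row0→col2 (cost 6), row1→col3 (cost 5), row2→col1 (cost 6), row3→col4 (cost 4), row4→col0 (cost 2)
total = 6 + 5 + 6 + 4 + 2 = 23

Minimum assignment cost: 23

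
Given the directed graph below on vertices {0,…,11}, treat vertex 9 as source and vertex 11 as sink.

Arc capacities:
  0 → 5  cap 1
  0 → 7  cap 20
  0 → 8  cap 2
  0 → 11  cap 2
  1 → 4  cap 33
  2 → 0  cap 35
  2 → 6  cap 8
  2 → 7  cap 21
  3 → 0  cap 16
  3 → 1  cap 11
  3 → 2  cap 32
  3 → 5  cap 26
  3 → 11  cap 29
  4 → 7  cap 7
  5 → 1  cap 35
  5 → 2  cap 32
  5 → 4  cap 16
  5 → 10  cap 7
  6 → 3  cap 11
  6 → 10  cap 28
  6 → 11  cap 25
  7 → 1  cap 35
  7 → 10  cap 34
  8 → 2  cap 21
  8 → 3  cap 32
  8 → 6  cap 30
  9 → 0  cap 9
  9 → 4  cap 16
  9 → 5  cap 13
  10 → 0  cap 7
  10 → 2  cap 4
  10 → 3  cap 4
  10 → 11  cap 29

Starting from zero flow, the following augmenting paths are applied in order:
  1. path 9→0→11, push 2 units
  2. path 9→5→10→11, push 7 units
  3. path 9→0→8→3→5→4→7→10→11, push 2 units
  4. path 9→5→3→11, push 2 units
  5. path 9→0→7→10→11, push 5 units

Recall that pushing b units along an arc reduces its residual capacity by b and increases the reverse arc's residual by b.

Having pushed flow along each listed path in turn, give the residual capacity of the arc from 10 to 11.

after path 1 (9→0→11, push 2): res(10,11)=29
after path 2 (9→5→10→11, push 7): res(10,11)=22
after path 3 (9→0→8→3→5→4→7→10→11, push 2): res(10,11)=20
after path 4 (9→5→3→11, push 2): res(10,11)=20
after path 5 (9→0→7→10→11, push 5): res(10,11)=15

Residual capacity of (10,11): 15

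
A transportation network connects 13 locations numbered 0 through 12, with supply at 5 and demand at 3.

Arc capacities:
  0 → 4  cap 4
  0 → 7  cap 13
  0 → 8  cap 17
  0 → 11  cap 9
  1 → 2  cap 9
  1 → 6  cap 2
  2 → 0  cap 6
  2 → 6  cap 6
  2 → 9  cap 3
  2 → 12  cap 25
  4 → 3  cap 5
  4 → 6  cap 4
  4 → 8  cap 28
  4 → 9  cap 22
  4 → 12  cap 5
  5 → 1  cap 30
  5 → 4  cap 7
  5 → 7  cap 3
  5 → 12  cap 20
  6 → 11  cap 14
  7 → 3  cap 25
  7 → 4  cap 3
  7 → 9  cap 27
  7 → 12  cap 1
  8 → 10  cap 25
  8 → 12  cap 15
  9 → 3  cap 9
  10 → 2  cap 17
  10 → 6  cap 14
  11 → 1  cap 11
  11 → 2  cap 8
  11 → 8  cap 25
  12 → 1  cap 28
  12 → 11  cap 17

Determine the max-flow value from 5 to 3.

augment #1: 5→4→3 bottleneck 5, total now 5
augment #2: 5→7→3 bottleneck 3, total now 8
augment #3: 5→4→9→3 bottleneck 2, total now 10
augment #4: 5→1→2→9→3 bottleneck 3, total now 13
augment #5: 5→1→2→0→7→3 bottleneck 6, total now 19

Maximum flow value: 19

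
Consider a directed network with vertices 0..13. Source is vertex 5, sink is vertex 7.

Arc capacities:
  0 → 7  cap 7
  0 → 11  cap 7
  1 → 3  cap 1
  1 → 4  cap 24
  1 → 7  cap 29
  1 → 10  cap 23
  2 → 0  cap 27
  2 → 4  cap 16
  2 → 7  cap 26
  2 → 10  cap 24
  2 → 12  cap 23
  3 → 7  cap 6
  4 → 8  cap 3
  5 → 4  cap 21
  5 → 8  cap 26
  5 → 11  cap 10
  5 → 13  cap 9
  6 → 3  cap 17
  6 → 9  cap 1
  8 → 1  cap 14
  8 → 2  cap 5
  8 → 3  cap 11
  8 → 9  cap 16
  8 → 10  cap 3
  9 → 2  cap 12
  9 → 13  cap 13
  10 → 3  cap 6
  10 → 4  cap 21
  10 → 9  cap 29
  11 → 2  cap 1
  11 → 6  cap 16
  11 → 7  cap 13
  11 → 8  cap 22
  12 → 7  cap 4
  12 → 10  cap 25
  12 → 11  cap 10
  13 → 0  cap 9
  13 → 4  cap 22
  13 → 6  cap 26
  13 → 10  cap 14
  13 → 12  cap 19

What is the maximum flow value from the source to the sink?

augment #1: 5→11→7 bottleneck 10, total now 10
augment #2: 5→8→1→7 bottleneck 14, total now 24
augment #3: 5→8→2→7 bottleneck 5, total now 29
augment #4: 5→8→3→7 bottleneck 6, total now 35
augment #5: 5→13→0→7 bottleneck 7, total now 42
augment #6: 5→13→12→7 bottleneck 2, total now 44
augment #7: 5→8→9→2→7 bottleneck 1, total now 45
augment #8: 5→4→8→9→2→7 bottleneck 3, total now 48

Maximum flow value: 48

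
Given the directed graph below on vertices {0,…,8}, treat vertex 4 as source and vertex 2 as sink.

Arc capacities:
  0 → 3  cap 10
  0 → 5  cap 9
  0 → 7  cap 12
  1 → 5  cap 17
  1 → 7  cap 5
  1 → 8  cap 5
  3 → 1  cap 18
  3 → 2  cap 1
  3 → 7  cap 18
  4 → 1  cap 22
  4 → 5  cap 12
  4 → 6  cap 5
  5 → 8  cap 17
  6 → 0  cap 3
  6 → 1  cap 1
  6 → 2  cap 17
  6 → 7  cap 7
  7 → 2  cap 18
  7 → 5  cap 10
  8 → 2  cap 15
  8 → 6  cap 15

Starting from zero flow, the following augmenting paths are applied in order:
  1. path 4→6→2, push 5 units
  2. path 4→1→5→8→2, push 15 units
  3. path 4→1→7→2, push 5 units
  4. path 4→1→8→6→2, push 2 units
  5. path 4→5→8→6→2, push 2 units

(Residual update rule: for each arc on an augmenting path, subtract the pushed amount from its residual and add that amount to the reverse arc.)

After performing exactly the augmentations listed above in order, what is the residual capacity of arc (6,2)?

Residual capacity of (6,2): 8

after path 1 (4→6→2, push 5): res(6,2)=12
after path 2 (4→1→5→8→2, push 15): res(6,2)=12
after path 3 (4→1→7→2, push 5): res(6,2)=12
after path 4 (4→1→8→6→2, push 2): res(6,2)=10
after path 5 (4→5→8→6→2, push 2): res(6,2)=8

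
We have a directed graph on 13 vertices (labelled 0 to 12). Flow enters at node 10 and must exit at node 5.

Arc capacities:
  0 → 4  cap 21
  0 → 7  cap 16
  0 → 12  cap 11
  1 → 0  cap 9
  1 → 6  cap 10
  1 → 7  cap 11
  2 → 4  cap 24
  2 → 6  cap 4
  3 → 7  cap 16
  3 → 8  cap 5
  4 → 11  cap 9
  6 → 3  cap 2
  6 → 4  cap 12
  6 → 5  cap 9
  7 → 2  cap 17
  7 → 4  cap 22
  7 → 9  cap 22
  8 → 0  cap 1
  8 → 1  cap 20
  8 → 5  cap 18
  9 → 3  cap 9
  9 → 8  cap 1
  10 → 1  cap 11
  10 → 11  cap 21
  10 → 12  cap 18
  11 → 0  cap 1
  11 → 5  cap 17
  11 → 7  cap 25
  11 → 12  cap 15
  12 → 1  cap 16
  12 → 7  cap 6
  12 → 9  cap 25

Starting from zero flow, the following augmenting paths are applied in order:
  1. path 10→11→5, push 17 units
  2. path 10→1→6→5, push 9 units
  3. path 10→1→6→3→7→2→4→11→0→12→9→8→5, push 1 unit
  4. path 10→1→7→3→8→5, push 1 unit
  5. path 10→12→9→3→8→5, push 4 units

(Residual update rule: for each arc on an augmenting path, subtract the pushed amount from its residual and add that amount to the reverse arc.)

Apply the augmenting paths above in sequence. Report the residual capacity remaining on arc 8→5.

after path 1 (10→11→5, push 17): res(8,5)=18
after path 2 (10→1→6→5, push 9): res(8,5)=18
after path 3 (10→1→6→3→7→2→4→11→0→12→9→8→5, push 1): res(8,5)=17
after path 4 (10→1→7→3→8→5, push 1): res(8,5)=16
after path 5 (10→12→9→3→8→5, push 4): res(8,5)=12

Residual capacity of (8,5): 12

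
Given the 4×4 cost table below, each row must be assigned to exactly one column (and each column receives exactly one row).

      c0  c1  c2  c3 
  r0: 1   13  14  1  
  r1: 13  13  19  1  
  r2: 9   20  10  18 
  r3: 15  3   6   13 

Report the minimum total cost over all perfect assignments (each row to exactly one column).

Minimum assignment cost: 15

optimal assignment: row0→col0 (cost 1), row1→col3 (cost 1), row2→col2 (cost 10), row3→col1 (cost 3)
total = 1 + 1 + 10 + 3 = 15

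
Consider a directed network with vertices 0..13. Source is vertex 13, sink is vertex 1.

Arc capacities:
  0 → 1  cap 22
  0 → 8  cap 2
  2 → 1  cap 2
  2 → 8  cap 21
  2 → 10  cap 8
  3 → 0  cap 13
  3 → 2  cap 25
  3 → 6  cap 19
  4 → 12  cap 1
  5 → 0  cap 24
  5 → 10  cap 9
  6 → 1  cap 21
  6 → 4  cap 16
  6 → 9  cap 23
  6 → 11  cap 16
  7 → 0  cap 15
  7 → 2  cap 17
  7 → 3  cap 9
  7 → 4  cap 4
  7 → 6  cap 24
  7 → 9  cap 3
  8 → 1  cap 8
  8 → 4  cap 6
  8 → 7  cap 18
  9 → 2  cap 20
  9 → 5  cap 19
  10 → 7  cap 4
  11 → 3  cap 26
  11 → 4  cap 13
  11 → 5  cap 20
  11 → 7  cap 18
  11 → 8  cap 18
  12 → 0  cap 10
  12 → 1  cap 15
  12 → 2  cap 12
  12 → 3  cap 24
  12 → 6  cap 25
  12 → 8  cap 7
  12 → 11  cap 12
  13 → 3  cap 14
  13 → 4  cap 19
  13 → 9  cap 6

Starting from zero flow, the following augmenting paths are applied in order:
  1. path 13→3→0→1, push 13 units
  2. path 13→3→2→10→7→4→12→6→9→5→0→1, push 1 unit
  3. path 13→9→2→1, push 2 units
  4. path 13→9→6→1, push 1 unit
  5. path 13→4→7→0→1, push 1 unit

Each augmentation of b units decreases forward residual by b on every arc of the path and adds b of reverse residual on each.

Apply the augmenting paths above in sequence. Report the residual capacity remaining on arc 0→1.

Residual capacity of (0,1): 7

after path 1 (13→3→0→1, push 13): res(0,1)=9
after path 2 (13→3→2→10→7→4→12→6→9→5→0→1, push 1): res(0,1)=8
after path 3 (13→9→2→1, push 2): res(0,1)=8
after path 4 (13→9→6→1, push 1): res(0,1)=8
after path 5 (13→4→7→0→1, push 1): res(0,1)=7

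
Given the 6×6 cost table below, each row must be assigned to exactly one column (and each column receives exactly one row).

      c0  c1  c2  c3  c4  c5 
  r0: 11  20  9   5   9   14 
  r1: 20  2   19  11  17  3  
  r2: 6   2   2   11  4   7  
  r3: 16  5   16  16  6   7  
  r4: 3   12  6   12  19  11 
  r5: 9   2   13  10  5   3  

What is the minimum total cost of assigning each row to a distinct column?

Minimum assignment cost: 21

one of 2 optimal assignments: row0→col3 (cost 5), row1→col1 (cost 2), row2→col2 (cost 2), row3→col4 (cost 6), row4→col0 (cost 3), row5→col5 (cost 3)
total = 5 + 2 + 2 + 6 + 3 + 3 = 21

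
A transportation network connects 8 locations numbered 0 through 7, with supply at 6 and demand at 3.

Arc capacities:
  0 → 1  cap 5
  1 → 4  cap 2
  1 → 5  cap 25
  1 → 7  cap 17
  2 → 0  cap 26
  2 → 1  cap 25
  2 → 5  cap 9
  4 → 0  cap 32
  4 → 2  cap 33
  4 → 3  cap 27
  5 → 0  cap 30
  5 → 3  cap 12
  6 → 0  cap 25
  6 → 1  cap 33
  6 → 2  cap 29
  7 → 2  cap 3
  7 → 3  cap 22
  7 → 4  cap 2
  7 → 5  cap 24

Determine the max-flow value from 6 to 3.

augment #1: 6→1→4→3 bottleneck 2, total now 2
augment #2: 6→1→5→3 bottleneck 12, total now 14
augment #3: 6→1→7→3 bottleneck 17, total now 31

Maximum flow value: 31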